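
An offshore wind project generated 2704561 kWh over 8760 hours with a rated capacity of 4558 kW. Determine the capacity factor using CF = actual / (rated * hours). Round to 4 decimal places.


Capacity factor = actual output / maximum possible output
Maximum possible = rated * hours = 4558 * 8760 = 39928080 kWh
CF = 2704561 / 39928080
CF = 0.0677

0.0677


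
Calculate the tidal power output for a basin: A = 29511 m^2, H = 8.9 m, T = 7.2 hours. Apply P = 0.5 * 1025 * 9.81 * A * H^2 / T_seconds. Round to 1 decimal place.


Convert period to seconds: T = 7.2 * 3600 = 25920.0 s
H^2 = 8.9^2 = 79.21
P = 0.5 * rho * g * A * H^2 / T
P = 0.5 * 1025 * 9.81 * 29511 * 79.21 / 25920.0
P = 453410.8 W

453410.8


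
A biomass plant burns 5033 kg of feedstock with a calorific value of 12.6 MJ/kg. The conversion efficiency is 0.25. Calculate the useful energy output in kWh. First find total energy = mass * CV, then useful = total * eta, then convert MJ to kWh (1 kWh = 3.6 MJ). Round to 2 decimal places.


Total energy = mass * CV = 5033 * 12.6 = 63415.8 MJ
Useful energy = total * eta = 63415.8 * 0.25 = 15853.95 MJ
Convert to kWh: 15853.95 / 3.6
Useful energy = 4403.88 kWh

4403.88


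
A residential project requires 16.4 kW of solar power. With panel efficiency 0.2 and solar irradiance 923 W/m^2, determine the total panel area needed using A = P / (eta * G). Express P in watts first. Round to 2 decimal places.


Convert target power to watts: P = 16.4 * 1000 = 16400.0 W
Compute denominator: eta * G = 0.2 * 923 = 184.6
Required area A = P / (eta * G) = 16400.0 / 184.6
A = 88.84 m^2

88.84


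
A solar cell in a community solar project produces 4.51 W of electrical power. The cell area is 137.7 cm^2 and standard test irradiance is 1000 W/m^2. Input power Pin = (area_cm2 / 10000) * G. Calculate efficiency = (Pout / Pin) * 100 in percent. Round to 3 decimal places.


First compute the input power:
  Pin = area_cm2 / 10000 * G = 137.7 / 10000 * 1000 = 13.77 W
Then compute efficiency:
  Efficiency = (Pout / Pin) * 100 = (4.51 / 13.77) * 100
  Efficiency = 32.752%

32.752


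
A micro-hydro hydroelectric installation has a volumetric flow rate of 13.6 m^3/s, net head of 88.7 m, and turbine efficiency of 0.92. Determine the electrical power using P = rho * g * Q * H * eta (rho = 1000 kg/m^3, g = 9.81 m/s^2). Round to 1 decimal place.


Apply the hydropower formula P = rho * g * Q * H * eta
rho * g = 1000 * 9.81 = 9810.0
P = 9810.0 * 13.6 * 88.7 * 0.92
P = 10887279.3 W

10887279.3


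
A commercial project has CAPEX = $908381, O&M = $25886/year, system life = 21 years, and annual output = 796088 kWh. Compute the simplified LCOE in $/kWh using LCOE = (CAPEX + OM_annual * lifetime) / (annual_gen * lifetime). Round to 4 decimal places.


Total cost = CAPEX + OM * lifetime = 908381 + 25886 * 21 = 908381 + 543606 = 1451987
Total generation = annual * lifetime = 796088 * 21 = 16717848 kWh
LCOE = 1451987 / 16717848
LCOE = 0.0869 $/kWh

0.0869


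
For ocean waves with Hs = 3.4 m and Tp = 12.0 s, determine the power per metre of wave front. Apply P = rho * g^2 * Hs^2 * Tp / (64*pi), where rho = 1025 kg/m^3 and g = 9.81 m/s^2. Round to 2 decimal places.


Apply wave power formula:
  g^2 = 9.81^2 = 96.2361
  Hs^2 = 3.4^2 = 11.56
  Numerator = rho * g^2 * Hs^2 * Tp = 1025 * 96.2361 * 11.56 * 12.0 = 13683618.59
  Denominator = 64 * pi = 201.0619
  P = 13683618.59 / 201.0619 = 68056.74 W/m

68056.74


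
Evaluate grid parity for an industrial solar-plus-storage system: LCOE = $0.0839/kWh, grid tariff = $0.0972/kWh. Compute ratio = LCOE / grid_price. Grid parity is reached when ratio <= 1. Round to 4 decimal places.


Compare LCOE to grid price:
  LCOE = $0.0839/kWh, Grid price = $0.0972/kWh
  Ratio = LCOE / grid_price = 0.0839 / 0.0972 = 0.8632
  Grid parity achieved (ratio <= 1)? yes

0.8632


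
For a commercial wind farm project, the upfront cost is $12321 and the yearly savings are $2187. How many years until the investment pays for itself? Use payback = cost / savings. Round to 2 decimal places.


Simple payback period = initial cost / annual savings
Payback = 12321 / 2187
Payback = 5.63 years

5.63


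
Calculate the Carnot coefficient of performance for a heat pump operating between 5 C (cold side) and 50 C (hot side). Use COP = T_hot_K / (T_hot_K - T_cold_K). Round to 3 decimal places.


Convert to Kelvin:
  T_hot = 50 + 273.15 = 323.15 K
  T_cold = 5 + 273.15 = 278.15 K
Apply Carnot COP formula:
  COP = T_hot_K / (T_hot_K - T_cold_K) = 323.15 / 45.0
  COP = 7.181

7.181


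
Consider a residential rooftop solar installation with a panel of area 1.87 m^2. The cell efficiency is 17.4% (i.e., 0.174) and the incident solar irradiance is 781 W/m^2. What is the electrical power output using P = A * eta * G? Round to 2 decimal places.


Use the solar power formula P = A * eta * G.
Given: A = 1.87 m^2, eta = 0.174, G = 781 W/m^2
P = 1.87 * 0.174 * 781
P = 254.12 W

254.12


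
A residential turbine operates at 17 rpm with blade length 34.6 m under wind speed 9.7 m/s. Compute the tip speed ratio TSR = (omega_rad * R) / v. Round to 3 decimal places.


Convert rotational speed to rad/s:
  omega = 17 * 2 * pi / 60 = 1.7802 rad/s
Compute tip speed:
  v_tip = omega * R = 1.7802 * 34.6 = 61.596 m/s
Tip speed ratio:
  TSR = v_tip / v_wind = 61.596 / 9.7 = 6.350

6.350


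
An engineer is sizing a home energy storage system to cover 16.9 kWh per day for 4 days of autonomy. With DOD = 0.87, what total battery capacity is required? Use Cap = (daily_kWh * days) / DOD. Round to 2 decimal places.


Total energy needed = daily * days = 16.9 * 4 = 67.6 kWh
Account for depth of discharge:
  Cap = total_energy / DOD = 67.6 / 0.87
  Cap = 77.70 kWh

77.70


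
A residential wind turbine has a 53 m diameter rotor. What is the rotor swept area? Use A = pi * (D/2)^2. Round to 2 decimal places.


Compute the rotor radius:
  r = D / 2 = 53 / 2 = 26.5 m
Calculate swept area:
  A = pi * r^2 = pi * 26.5^2
  A = 2206.18 m^2

2206.18


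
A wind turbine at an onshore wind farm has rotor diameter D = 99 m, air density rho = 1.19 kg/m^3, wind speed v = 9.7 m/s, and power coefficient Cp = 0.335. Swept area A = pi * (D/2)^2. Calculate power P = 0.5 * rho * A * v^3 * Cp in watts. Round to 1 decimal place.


Step 1 -- Compute swept area:
  A = pi * (D/2)^2 = pi * (99/2)^2 = 7697.69 m^2
Step 2 -- Apply wind power equation:
  P = 0.5 * rho * A * v^3 * Cp
  v^3 = 9.7^3 = 912.673
  P = 0.5 * 1.19 * 7697.69 * 912.673 * 0.335
  P = 1400352.1 W

1400352.1


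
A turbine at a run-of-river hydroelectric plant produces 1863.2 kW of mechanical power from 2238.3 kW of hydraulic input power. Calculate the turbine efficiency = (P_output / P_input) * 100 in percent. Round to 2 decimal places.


Turbine efficiency = (output power / input power) * 100
eta = (1863.2 / 2238.3) * 100
eta = 83.24%

83.24


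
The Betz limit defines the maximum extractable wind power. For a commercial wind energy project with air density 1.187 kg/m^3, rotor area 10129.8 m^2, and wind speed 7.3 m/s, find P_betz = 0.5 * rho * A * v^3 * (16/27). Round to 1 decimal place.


The Betz coefficient Cp_max = 16/27 = 0.5926
v^3 = 7.3^3 = 389.017
P_betz = 0.5 * rho * A * v^3 * Cp_max
P_betz = 0.5 * 1.187 * 10129.8 * 389.017 * 0.5926
P_betz = 1385946.3 W

1385946.3


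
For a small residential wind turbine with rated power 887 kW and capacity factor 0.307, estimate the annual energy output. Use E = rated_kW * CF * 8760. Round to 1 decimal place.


Annual energy = rated_kW * capacity_factor * hours_per_year
Given: P_rated = 887 kW, CF = 0.307, hours = 8760
E = 887 * 0.307 * 8760
E = 2385426.8 kWh

2385426.8


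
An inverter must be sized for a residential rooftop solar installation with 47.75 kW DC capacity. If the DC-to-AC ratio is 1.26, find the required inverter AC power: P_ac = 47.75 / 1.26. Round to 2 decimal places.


The inverter AC capacity is determined by the DC/AC ratio.
Given: P_dc = 47.75 kW, DC/AC ratio = 1.26
P_ac = P_dc / ratio = 47.75 / 1.26
P_ac = 37.90 kW

37.90


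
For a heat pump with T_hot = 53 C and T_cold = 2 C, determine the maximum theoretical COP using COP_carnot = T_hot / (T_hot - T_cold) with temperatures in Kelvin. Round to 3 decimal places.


Convert to Kelvin:
  T_hot = 53 + 273.15 = 326.15 K
  T_cold = 2 + 273.15 = 275.15 K
Apply Carnot COP formula:
  COP = T_hot_K / (T_hot_K - T_cold_K) = 326.15 / 51.0
  COP = 6.395

6.395


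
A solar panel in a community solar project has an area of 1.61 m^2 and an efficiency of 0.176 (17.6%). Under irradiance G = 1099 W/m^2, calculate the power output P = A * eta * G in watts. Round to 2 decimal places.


Use the solar power formula P = A * eta * G.
Given: A = 1.61 m^2, eta = 0.176, G = 1099 W/m^2
P = 1.61 * 0.176 * 1099
P = 311.41 W

311.41


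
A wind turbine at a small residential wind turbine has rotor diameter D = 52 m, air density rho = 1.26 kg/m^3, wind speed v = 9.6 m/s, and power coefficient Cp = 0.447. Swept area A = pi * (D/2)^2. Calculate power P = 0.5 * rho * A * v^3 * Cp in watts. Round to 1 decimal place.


Step 1 -- Compute swept area:
  A = pi * (D/2)^2 = pi * (52/2)^2 = 2123.72 m^2
Step 2 -- Apply wind power equation:
  P = 0.5 * rho * A * v^3 * Cp
  v^3 = 9.6^3 = 884.736
  P = 0.5 * 1.26 * 2123.72 * 884.736 * 0.447
  P = 529125.1 W

529125.1


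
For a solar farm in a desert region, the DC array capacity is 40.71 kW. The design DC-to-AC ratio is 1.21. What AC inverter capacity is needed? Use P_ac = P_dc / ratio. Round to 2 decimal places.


The inverter AC capacity is determined by the DC/AC ratio.
Given: P_dc = 40.71 kW, DC/AC ratio = 1.21
P_ac = P_dc / ratio = 40.71 / 1.21
P_ac = 33.64 kW

33.64


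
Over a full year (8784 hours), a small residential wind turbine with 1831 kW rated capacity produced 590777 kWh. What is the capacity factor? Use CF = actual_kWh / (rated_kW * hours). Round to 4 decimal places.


Capacity factor = actual output / maximum possible output
Maximum possible = rated * hours = 1831 * 8784 = 16083504 kWh
CF = 590777 / 16083504
CF = 0.0367

0.0367


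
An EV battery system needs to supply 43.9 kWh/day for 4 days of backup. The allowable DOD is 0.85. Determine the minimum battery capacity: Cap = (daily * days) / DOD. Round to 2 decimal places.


Total energy needed = daily * days = 43.9 * 4 = 175.6 kWh
Account for depth of discharge:
  Cap = total_energy / DOD = 175.6 / 0.85
  Cap = 206.59 kWh

206.59


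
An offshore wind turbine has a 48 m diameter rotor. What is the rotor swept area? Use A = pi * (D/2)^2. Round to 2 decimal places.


Compute the rotor radius:
  r = D / 2 = 48 / 2 = 24.0 m
Calculate swept area:
  A = pi * r^2 = pi * 24.0^2
  A = 1809.56 m^2

1809.56


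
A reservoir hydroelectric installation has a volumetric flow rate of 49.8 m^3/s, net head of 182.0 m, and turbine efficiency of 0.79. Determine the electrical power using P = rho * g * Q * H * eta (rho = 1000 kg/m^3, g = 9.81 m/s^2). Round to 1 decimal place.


Apply the hydropower formula P = rho * g * Q * H * eta
rho * g = 1000 * 9.81 = 9810.0
P = 9810.0 * 49.8 * 182.0 * 0.79
P = 70241993.6 W

70241993.6


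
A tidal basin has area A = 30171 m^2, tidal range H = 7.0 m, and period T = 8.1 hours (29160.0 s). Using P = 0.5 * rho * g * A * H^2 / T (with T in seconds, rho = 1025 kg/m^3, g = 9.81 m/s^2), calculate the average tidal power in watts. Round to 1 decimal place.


Convert period to seconds: T = 8.1 * 3600 = 29160.0 s
H^2 = 7.0^2 = 49.0
P = 0.5 * rho * g * A * H^2 / T
P = 0.5 * 1025 * 9.81 * 30171 * 49.0 / 29160.0
P = 254894.9 W

254894.9


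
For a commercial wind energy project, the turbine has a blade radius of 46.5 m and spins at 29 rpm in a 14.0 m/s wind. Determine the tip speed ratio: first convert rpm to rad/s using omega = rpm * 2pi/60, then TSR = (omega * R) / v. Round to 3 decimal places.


Convert rotational speed to rad/s:
  omega = 29 * 2 * pi / 60 = 3.0369 rad/s
Compute tip speed:
  v_tip = omega * R = 3.0369 * 46.5 = 141.215 m/s
Tip speed ratio:
  TSR = v_tip / v_wind = 141.215 / 14.0 = 10.087

10.087


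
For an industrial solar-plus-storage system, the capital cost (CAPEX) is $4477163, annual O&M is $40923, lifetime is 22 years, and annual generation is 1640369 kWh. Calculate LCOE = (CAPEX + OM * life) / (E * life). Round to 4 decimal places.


Total cost = CAPEX + OM * lifetime = 4477163 + 40923 * 22 = 4477163 + 900306 = 5377469
Total generation = annual * lifetime = 1640369 * 22 = 36088118 kWh
LCOE = 5377469 / 36088118
LCOE = 0.1490 $/kWh

0.1490


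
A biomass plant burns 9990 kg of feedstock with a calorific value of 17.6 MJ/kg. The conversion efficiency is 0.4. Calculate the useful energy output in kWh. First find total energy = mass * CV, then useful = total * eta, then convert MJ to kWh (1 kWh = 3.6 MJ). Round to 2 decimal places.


Total energy = mass * CV = 9990 * 17.6 = 175824.0 MJ
Useful energy = total * eta = 175824.0 * 0.4 = 70329.6 MJ
Convert to kWh: 70329.6 / 3.6
Useful energy = 19536.00 kWh

19536.00


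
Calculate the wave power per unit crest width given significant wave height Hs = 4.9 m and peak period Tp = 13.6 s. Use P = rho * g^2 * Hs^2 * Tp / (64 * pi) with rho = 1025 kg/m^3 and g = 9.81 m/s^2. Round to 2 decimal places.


Apply wave power formula:
  g^2 = 9.81^2 = 96.2361
  Hs^2 = 4.9^2 = 24.01
  Numerator = rho * g^2 * Hs^2 * Tp = 1025 * 96.2361 * 24.01 * 13.6 = 32210164.93
  Denominator = 64 * pi = 201.0619
  P = 32210164.93 / 201.0619 = 160200.22 W/m

160200.22


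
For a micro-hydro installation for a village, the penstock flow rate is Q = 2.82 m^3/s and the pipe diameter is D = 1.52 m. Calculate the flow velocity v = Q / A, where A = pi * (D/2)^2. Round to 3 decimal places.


Compute pipe cross-sectional area:
  A = pi * (D/2)^2 = pi * (1.52/2)^2 = 1.8146 m^2
Calculate velocity:
  v = Q / A = 2.82 / 1.8146
  v = 1.554 m/s

1.554


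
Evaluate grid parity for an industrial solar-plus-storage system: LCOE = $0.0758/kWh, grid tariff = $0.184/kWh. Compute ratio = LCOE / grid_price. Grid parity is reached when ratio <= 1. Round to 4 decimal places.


Compare LCOE to grid price:
  LCOE = $0.0758/kWh, Grid price = $0.184/kWh
  Ratio = LCOE / grid_price = 0.0758 / 0.184 = 0.4120
  Grid parity achieved (ratio <= 1)? yes

0.4120


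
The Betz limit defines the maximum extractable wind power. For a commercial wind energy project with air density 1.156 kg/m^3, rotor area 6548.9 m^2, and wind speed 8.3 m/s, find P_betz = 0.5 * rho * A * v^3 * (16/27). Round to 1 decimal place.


The Betz coefficient Cp_max = 16/27 = 0.5926
v^3 = 8.3^3 = 571.787
P_betz = 0.5 * rho * A * v^3 * Cp_max
P_betz = 0.5 * 1.156 * 6548.9 * 571.787 * 0.5926
P_betz = 1282586.6 W

1282586.6


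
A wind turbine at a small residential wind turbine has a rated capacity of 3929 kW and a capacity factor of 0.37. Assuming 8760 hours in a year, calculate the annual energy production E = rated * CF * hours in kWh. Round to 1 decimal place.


Annual energy = rated_kW * capacity_factor * hours_per_year
Given: P_rated = 3929 kW, CF = 0.37, hours = 8760
E = 3929 * 0.37 * 8760
E = 12734674.8 kWh

12734674.8


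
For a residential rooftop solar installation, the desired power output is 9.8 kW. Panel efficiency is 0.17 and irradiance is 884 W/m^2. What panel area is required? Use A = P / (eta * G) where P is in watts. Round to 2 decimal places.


Convert target power to watts: P = 9.8 * 1000 = 9800.0 W
Compute denominator: eta * G = 0.17 * 884 = 150.28
Required area A = P / (eta * G) = 9800.0 / 150.28
A = 65.21 m^2

65.21


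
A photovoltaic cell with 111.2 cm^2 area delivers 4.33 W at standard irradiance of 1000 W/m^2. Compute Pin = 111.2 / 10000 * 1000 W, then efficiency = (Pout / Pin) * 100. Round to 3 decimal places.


First compute the input power:
  Pin = area_cm2 / 10000 * G = 111.2 / 10000 * 1000 = 11.12 W
Then compute efficiency:
  Efficiency = (Pout / Pin) * 100 = (4.33 / 11.12) * 100
  Efficiency = 38.939%

38.939


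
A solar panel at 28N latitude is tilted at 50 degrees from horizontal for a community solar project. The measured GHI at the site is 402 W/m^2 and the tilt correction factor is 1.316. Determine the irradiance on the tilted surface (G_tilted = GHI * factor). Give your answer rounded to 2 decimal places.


Identify the given values:
  GHI = 402 W/m^2, tilt correction factor = 1.316
Apply the formula G_tilted = GHI * factor:
  G_tilted = 402 * 1.316
  G_tilted = 529.03 W/m^2

529.03


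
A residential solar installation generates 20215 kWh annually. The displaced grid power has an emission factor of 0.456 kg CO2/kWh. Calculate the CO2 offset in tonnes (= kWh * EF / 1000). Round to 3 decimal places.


CO2 offset in kg = generation * emission_factor
CO2 offset = 20215 * 0.456 = 9218.04 kg
Convert to tonnes:
  CO2 offset = 9218.04 / 1000 = 9.218 tonnes

9.218


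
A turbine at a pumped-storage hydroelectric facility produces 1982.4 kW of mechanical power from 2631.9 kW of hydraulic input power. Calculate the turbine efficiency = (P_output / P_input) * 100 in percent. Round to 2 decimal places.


Turbine efficiency = (output power / input power) * 100
eta = (1982.4 / 2631.9) * 100
eta = 75.32%

75.32


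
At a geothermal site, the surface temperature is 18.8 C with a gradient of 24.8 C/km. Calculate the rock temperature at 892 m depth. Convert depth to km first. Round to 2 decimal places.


Convert depth to km: 892 / 1000 = 0.892 km
Temperature increase = gradient * depth_km = 24.8 * 0.892 = 22.12 C
Temperature at depth = T_surface + delta_T = 18.8 + 22.12
T = 40.92 C

40.92


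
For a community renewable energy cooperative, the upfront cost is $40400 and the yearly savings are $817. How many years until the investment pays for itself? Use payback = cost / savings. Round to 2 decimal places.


Simple payback period = initial cost / annual savings
Payback = 40400 / 817
Payback = 49.45 years

49.45


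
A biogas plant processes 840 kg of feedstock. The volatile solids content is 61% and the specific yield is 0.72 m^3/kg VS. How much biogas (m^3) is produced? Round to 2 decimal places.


Compute volatile solids:
  VS = mass * VS_fraction = 840 * 0.61 = 512.4 kg
Calculate biogas volume:
  Biogas = VS * specific_yield = 512.4 * 0.72
  Biogas = 368.93 m^3

368.93


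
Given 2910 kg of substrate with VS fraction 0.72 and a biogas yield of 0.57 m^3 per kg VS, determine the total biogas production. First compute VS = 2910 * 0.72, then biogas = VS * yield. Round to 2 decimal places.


Compute volatile solids:
  VS = mass * VS_fraction = 2910 * 0.72 = 2095.2 kg
Calculate biogas volume:
  Biogas = VS * specific_yield = 2095.2 * 0.57
  Biogas = 1194.26 m^3

1194.26


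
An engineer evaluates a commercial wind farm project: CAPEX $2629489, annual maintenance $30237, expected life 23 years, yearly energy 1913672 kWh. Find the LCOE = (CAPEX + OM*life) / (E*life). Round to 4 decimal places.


Total cost = CAPEX + OM * lifetime = 2629489 + 30237 * 23 = 2629489 + 695451 = 3324940
Total generation = annual * lifetime = 1913672 * 23 = 44014456 kWh
LCOE = 3324940 / 44014456
LCOE = 0.0755 $/kWh

0.0755


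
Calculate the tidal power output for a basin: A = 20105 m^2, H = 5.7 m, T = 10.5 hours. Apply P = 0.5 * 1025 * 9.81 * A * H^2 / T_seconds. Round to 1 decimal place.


Convert period to seconds: T = 10.5 * 3600 = 37800.0 s
H^2 = 5.7^2 = 32.49
P = 0.5 * rho * g * A * H^2 / T
P = 0.5 * 1025 * 9.81 * 20105 * 32.49 / 37800.0
P = 86881.0 W

86881.0


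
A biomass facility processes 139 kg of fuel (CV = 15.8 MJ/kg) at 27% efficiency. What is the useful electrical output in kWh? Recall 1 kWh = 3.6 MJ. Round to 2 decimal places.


Total energy = mass * CV = 139 * 15.8 = 2196.2 MJ
Useful energy = total * eta = 2196.2 * 0.27 = 592.97 MJ
Convert to kWh: 592.97 / 3.6
Useful energy = 164.72 kWh

164.72


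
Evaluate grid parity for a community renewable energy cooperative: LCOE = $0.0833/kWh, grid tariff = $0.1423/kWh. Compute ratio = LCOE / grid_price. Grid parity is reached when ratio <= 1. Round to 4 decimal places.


Compare LCOE to grid price:
  LCOE = $0.0833/kWh, Grid price = $0.1423/kWh
  Ratio = LCOE / grid_price = 0.0833 / 0.1423 = 0.5854
  Grid parity achieved (ratio <= 1)? yes

0.5854


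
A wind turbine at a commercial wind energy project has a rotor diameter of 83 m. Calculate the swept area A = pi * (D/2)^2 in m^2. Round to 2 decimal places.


Compute the rotor radius:
  r = D / 2 = 83 / 2 = 41.5 m
Calculate swept area:
  A = pi * r^2 = pi * 41.5^2
  A = 5410.61 m^2

5410.61


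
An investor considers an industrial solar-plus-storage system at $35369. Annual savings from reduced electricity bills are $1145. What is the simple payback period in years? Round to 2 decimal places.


Simple payback period = initial cost / annual savings
Payback = 35369 / 1145
Payback = 30.89 years

30.89


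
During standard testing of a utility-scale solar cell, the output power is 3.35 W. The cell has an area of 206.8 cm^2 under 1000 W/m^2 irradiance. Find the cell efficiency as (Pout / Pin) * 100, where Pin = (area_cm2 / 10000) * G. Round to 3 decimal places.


First compute the input power:
  Pin = area_cm2 / 10000 * G = 206.8 / 10000 * 1000 = 20.68 W
Then compute efficiency:
  Efficiency = (Pout / Pin) * 100 = (3.35 / 20.68) * 100
  Efficiency = 16.199%

16.199


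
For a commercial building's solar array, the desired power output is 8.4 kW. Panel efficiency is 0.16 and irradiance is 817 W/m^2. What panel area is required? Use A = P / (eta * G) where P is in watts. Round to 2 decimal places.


Convert target power to watts: P = 8.4 * 1000 = 8400.0 W
Compute denominator: eta * G = 0.16 * 817 = 130.72
Required area A = P / (eta * G) = 8400.0 / 130.72
A = 64.26 m^2

64.26


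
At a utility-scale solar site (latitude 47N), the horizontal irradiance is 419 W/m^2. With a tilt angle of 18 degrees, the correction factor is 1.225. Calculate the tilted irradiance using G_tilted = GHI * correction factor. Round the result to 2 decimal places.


Identify the given values:
  GHI = 419 W/m^2, tilt correction factor = 1.225
Apply the formula G_tilted = GHI * factor:
  G_tilted = 419 * 1.225
  G_tilted = 513.28 W/m^2

513.28


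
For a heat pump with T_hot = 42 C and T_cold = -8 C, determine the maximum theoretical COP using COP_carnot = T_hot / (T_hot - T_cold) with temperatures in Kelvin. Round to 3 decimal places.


Convert to Kelvin:
  T_hot = 42 + 273.15 = 315.15 K
  T_cold = -8 + 273.15 = 265.15 K
Apply Carnot COP formula:
  COP = T_hot_K / (T_hot_K - T_cold_K) = 315.15 / 50.0
  COP = 6.303

6.303


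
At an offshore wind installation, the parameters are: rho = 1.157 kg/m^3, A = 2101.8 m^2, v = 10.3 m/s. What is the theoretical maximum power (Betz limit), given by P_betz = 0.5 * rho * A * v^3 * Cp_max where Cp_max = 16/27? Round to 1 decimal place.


The Betz coefficient Cp_max = 16/27 = 0.5926
v^3 = 10.3^3 = 1092.727
P_betz = 0.5 * rho * A * v^3 * Cp_max
P_betz = 0.5 * 1.157 * 2101.8 * 1092.727 * 0.5926
P_betz = 787340.6 W

787340.6


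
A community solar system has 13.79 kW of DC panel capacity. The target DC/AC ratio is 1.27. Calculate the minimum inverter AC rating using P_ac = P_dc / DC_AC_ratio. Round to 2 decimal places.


The inverter AC capacity is determined by the DC/AC ratio.
Given: P_dc = 13.79 kW, DC/AC ratio = 1.27
P_ac = P_dc / ratio = 13.79 / 1.27
P_ac = 10.86 kW

10.86


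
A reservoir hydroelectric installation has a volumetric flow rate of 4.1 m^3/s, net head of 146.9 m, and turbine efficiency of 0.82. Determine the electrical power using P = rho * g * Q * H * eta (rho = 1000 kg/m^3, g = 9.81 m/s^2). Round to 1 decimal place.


Apply the hydropower formula P = rho * g * Q * H * eta
rho * g = 1000 * 9.81 = 9810.0
P = 9810.0 * 4.1 * 146.9 * 0.82
P = 4844941.2 W

4844941.2


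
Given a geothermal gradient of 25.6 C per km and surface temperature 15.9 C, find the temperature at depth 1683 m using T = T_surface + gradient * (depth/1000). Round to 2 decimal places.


Convert depth to km: 1683 / 1000 = 1.683 km
Temperature increase = gradient * depth_km = 25.6 * 1.683 = 43.08 C
Temperature at depth = T_surface + delta_T = 15.9 + 43.08
T = 58.98 C

58.98


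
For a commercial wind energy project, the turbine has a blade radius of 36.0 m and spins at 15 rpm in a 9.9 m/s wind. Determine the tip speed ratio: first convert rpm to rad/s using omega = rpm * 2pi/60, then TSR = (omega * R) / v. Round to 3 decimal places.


Convert rotational speed to rad/s:
  omega = 15 * 2 * pi / 60 = 1.5708 rad/s
Compute tip speed:
  v_tip = omega * R = 1.5708 * 36.0 = 56.549 m/s
Tip speed ratio:
  TSR = v_tip / v_wind = 56.549 / 9.9 = 5.712

5.712


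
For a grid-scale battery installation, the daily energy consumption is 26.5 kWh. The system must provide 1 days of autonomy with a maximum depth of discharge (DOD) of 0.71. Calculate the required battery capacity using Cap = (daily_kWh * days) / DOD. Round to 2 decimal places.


Total energy needed = daily * days = 26.5 * 1 = 26.5 kWh
Account for depth of discharge:
  Cap = total_energy / DOD = 26.5 / 0.71
  Cap = 37.32 kWh

37.32


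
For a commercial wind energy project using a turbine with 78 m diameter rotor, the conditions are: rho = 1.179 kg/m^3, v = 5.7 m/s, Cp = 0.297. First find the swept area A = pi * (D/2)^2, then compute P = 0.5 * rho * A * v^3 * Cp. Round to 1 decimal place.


Step 1 -- Compute swept area:
  A = pi * (D/2)^2 = pi * (78/2)^2 = 4778.36 m^2
Step 2 -- Apply wind power equation:
  P = 0.5 * rho * A * v^3 * Cp
  v^3 = 5.7^3 = 185.193
  P = 0.5 * 1.179 * 4778.36 * 185.193 * 0.297
  P = 154933.0 W

154933.0


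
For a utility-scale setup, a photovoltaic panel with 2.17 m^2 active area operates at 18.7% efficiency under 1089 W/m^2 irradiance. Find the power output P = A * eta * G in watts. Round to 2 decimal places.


Use the solar power formula P = A * eta * G.
Given: A = 2.17 m^2, eta = 0.187, G = 1089 W/m^2
P = 2.17 * 0.187 * 1089
P = 441.91 W

441.91


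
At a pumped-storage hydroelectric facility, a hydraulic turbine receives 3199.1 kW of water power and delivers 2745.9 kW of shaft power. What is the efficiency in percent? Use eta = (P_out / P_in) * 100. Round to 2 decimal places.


Turbine efficiency = (output power / input power) * 100
eta = (2745.9 / 3199.1) * 100
eta = 85.83%

85.83


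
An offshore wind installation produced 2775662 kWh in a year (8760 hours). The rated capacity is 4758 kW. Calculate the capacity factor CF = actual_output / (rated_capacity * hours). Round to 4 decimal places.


Capacity factor = actual output / maximum possible output
Maximum possible = rated * hours = 4758 * 8760 = 41680080 kWh
CF = 2775662 / 41680080
CF = 0.0666

0.0666


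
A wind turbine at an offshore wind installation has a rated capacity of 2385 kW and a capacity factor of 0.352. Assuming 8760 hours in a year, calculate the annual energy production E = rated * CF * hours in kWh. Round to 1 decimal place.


Annual energy = rated_kW * capacity_factor * hours_per_year
Given: P_rated = 2385 kW, CF = 0.352, hours = 8760
E = 2385 * 0.352 * 8760
E = 7354195.2 kWh

7354195.2


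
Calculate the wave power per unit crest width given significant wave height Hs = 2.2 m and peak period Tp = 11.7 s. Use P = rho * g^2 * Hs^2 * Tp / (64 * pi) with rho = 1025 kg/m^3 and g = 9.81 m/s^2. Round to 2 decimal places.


Apply wave power formula:
  g^2 = 9.81^2 = 96.2361
  Hs^2 = 2.2^2 = 4.84
  Numerator = rho * g^2 * Hs^2 * Tp = 1025 * 96.2361 * 4.84 * 11.7 = 5585899.32
  Denominator = 64 * pi = 201.0619
  P = 5585899.32 / 201.0619 = 27781.98 W/m

27781.98


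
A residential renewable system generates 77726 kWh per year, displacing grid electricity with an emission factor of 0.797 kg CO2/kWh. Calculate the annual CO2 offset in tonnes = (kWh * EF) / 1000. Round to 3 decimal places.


CO2 offset in kg = generation * emission_factor
CO2 offset = 77726 * 0.797 = 61947.62 kg
Convert to tonnes:
  CO2 offset = 61947.62 / 1000 = 61.948 tonnes

61.948


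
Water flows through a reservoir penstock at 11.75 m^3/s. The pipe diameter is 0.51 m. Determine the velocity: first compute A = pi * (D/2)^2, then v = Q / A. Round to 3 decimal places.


Compute pipe cross-sectional area:
  A = pi * (D/2)^2 = pi * (0.51/2)^2 = 0.2043 m^2
Calculate velocity:
  v = Q / A = 11.75 / 0.2043
  v = 57.519 m/s

57.519


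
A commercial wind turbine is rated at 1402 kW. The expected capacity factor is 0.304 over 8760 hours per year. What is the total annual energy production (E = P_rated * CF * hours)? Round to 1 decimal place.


Annual energy = rated_kW * capacity_factor * hours_per_year
Given: P_rated = 1402 kW, CF = 0.304, hours = 8760
E = 1402 * 0.304 * 8760
E = 3733582.1 kWh

3733582.1


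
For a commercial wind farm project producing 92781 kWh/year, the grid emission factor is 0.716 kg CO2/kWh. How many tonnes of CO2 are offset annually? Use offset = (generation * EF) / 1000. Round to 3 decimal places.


CO2 offset in kg = generation * emission_factor
CO2 offset = 92781 * 0.716 = 66431.2 kg
Convert to tonnes:
  CO2 offset = 66431.2 / 1000 = 66.431 tonnes

66.431


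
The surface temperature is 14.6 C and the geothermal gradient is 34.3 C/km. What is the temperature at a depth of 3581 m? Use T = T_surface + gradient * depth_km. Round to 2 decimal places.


Convert depth to km: 3581 / 1000 = 3.581 km
Temperature increase = gradient * depth_km = 34.3 * 3.581 = 122.83 C
Temperature at depth = T_surface + delta_T = 14.6 + 122.83
T = 137.43 C

137.43


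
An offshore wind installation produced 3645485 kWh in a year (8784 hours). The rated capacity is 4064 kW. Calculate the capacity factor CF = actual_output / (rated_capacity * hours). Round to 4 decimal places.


Capacity factor = actual output / maximum possible output
Maximum possible = rated * hours = 4064 * 8784 = 35698176 kWh
CF = 3645485 / 35698176
CF = 0.1021

0.1021


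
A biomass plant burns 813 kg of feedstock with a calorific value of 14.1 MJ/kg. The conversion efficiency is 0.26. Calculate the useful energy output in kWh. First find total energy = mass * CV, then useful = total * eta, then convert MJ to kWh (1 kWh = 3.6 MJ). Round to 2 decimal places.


Total energy = mass * CV = 813 * 14.1 = 11463.3 MJ
Useful energy = total * eta = 11463.3 * 0.26 = 2980.46 MJ
Convert to kWh: 2980.46 / 3.6
Useful energy = 827.91 kWh

827.91


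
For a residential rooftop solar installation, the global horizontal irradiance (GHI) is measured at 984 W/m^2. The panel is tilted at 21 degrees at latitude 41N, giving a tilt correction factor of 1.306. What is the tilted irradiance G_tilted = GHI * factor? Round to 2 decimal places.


Identify the given values:
  GHI = 984 W/m^2, tilt correction factor = 1.306
Apply the formula G_tilted = GHI * factor:
  G_tilted = 984 * 1.306
  G_tilted = 1285.10 W/m^2

1285.10


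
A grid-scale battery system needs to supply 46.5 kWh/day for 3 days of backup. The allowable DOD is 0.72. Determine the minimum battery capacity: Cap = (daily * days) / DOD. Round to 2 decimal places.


Total energy needed = daily * days = 46.5 * 3 = 139.5 kWh
Account for depth of discharge:
  Cap = total_energy / DOD = 139.5 / 0.72
  Cap = 193.75 kWh

193.75


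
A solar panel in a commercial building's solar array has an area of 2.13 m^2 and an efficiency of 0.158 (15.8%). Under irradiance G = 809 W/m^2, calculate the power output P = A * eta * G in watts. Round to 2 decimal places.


Use the solar power formula P = A * eta * G.
Given: A = 2.13 m^2, eta = 0.158, G = 809 W/m^2
P = 2.13 * 0.158 * 809
P = 272.26 W

272.26


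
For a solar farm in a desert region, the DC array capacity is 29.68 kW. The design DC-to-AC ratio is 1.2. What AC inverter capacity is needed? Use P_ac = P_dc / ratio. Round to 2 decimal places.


The inverter AC capacity is determined by the DC/AC ratio.
Given: P_dc = 29.68 kW, DC/AC ratio = 1.2
P_ac = P_dc / ratio = 29.68 / 1.2
P_ac = 24.73 kW

24.73


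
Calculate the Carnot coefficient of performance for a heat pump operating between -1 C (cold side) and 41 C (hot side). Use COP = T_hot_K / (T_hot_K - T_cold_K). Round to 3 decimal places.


Convert to Kelvin:
  T_hot = 41 + 273.15 = 314.15 K
  T_cold = -1 + 273.15 = 272.15 K
Apply Carnot COP formula:
  COP = T_hot_K / (T_hot_K - T_cold_K) = 314.15 / 42.0
  COP = 7.480

7.480


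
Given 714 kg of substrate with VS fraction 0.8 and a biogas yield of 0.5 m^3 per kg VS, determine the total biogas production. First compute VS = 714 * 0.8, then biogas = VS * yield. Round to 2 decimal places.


Compute volatile solids:
  VS = mass * VS_fraction = 714 * 0.8 = 571.2 kg
Calculate biogas volume:
  Biogas = VS * specific_yield = 571.2 * 0.5
  Biogas = 285.60 m^3

285.60


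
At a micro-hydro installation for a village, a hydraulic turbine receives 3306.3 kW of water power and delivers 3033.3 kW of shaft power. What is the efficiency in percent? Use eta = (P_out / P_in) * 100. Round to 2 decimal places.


Turbine efficiency = (output power / input power) * 100
eta = (3033.3 / 3306.3) * 100
eta = 91.74%

91.74


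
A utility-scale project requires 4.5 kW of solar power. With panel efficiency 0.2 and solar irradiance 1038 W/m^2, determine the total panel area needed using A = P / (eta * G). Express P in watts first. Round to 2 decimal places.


Convert target power to watts: P = 4.5 * 1000 = 4500.0 W
Compute denominator: eta * G = 0.2 * 1038 = 207.6
Required area A = P / (eta * G) = 4500.0 / 207.6
A = 21.68 m^2

21.68


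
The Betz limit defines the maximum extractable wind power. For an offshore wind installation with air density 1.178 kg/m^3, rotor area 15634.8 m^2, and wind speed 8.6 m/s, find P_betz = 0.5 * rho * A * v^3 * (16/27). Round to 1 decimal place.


The Betz coefficient Cp_max = 16/27 = 0.5926
v^3 = 8.6^3 = 636.056
P_betz = 0.5 * rho * A * v^3 * Cp_max
P_betz = 0.5 * 1.178 * 15634.8 * 636.056 * 0.5926
P_betz = 3471036.6 W

3471036.6


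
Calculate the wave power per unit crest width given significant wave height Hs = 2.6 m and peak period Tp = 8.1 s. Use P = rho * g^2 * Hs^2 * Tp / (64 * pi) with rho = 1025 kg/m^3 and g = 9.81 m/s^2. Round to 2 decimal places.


Apply wave power formula:
  g^2 = 9.81^2 = 96.2361
  Hs^2 = 2.6^2 = 6.76
  Numerator = rho * g^2 * Hs^2 * Tp = 1025 * 96.2361 * 6.76 * 8.1 = 5401241.49
  Denominator = 64 * pi = 201.0619
  P = 5401241.49 / 201.0619 = 26863.57 W/m

26863.57


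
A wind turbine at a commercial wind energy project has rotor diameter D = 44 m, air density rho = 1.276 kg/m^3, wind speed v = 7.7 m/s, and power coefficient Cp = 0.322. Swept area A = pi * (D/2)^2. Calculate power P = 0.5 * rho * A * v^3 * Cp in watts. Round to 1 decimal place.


Step 1 -- Compute swept area:
  A = pi * (D/2)^2 = pi * (44/2)^2 = 1520.53 m^2
Step 2 -- Apply wind power equation:
  P = 0.5 * rho * A * v^3 * Cp
  v^3 = 7.7^3 = 456.533
  P = 0.5 * 1.276 * 1520.53 * 456.533 * 0.322
  P = 142608.0 W

142608.0


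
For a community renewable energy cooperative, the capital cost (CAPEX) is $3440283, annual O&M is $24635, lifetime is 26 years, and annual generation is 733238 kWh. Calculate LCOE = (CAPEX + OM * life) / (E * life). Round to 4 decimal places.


Total cost = CAPEX + OM * lifetime = 3440283 + 24635 * 26 = 3440283 + 640510 = 4080793
Total generation = annual * lifetime = 733238 * 26 = 19064188 kWh
LCOE = 4080793 / 19064188
LCOE = 0.2141 $/kWh

0.2141


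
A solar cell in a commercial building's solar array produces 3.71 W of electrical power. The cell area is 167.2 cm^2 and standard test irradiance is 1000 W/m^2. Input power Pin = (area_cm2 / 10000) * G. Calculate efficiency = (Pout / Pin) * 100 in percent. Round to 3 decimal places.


First compute the input power:
  Pin = area_cm2 / 10000 * G = 167.2 / 10000 * 1000 = 16.72 W
Then compute efficiency:
  Efficiency = (Pout / Pin) * 100 = (3.71 / 16.72) * 100
  Efficiency = 22.189%

22.189


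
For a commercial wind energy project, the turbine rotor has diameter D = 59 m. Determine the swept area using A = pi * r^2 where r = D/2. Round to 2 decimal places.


Compute the rotor radius:
  r = D / 2 = 59 / 2 = 29.5 m
Calculate swept area:
  A = pi * r^2 = pi * 29.5^2
  A = 2733.97 m^2

2733.97


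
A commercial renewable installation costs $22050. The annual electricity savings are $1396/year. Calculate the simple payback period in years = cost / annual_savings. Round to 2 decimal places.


Simple payback period = initial cost / annual savings
Payback = 22050 / 1396
Payback = 15.80 years

15.80


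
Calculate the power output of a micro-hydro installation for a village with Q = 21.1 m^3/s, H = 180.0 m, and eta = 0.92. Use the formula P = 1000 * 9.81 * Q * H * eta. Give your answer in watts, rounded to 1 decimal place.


Apply the hydropower formula P = rho * g * Q * H * eta
rho * g = 1000 * 9.81 = 9810.0
P = 9810.0 * 21.1 * 180.0 * 0.92
P = 34277709.6 W

34277709.6


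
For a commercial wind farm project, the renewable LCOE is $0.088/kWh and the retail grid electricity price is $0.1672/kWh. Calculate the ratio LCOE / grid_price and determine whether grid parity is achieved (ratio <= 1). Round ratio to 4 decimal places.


Compare LCOE to grid price:
  LCOE = $0.088/kWh, Grid price = $0.1672/kWh
  Ratio = LCOE / grid_price = 0.088 / 0.1672 = 0.5263
  Grid parity achieved (ratio <= 1)? yes

0.5263


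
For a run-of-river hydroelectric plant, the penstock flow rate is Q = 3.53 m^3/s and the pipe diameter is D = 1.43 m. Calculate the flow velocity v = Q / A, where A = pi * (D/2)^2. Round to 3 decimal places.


Compute pipe cross-sectional area:
  A = pi * (D/2)^2 = pi * (1.43/2)^2 = 1.6061 m^2
Calculate velocity:
  v = Q / A = 3.53 / 1.6061
  v = 2.198 m/s

2.198


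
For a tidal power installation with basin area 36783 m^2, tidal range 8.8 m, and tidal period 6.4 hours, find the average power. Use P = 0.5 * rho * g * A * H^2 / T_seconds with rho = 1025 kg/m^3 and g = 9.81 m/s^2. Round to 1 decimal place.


Convert period to seconds: T = 6.4 * 3600 = 23040.0 s
H^2 = 8.8^2 = 77.44
P = 0.5 * rho * g * A * H^2 / T
P = 0.5 * 1025 * 9.81 * 36783 * 77.44 / 23040.0
P = 621574.1 W

621574.1


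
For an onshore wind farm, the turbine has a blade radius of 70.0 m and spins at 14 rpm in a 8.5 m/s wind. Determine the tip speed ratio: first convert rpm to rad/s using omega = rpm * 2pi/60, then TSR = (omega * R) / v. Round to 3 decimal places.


Convert rotational speed to rad/s:
  omega = 14 * 2 * pi / 60 = 1.4661 rad/s
Compute tip speed:
  v_tip = omega * R = 1.4661 * 70.0 = 102.625 m/s
Tip speed ratio:
  TSR = v_tip / v_wind = 102.625 / 8.5 = 12.074

12.074


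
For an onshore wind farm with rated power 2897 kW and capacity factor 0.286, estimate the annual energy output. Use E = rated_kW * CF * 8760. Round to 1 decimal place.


Annual energy = rated_kW * capacity_factor * hours_per_year
Given: P_rated = 2897 kW, CF = 0.286, hours = 8760
E = 2897 * 0.286 * 8760
E = 7258027.9 kWh

7258027.9


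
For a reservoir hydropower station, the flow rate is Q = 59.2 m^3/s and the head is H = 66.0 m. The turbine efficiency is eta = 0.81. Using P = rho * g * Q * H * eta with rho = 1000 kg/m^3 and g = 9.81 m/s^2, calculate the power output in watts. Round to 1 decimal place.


Apply the hydropower formula P = rho * g * Q * H * eta
rho * g = 1000 * 9.81 = 9810.0
P = 9810.0 * 59.2 * 66.0 * 0.81
P = 31047001.9 W

31047001.9


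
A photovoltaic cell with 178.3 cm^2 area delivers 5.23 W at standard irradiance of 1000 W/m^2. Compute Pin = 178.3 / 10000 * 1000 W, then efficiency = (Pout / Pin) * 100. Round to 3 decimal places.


First compute the input power:
  Pin = area_cm2 / 10000 * G = 178.3 / 10000 * 1000 = 17.83 W
Then compute efficiency:
  Efficiency = (Pout / Pin) * 100 = (5.23 / 17.83) * 100
  Efficiency = 29.333%

29.333


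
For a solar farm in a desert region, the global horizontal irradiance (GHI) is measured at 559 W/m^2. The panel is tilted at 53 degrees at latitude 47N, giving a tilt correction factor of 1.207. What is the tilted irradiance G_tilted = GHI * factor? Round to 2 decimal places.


Identify the given values:
  GHI = 559 W/m^2, tilt correction factor = 1.207
Apply the formula G_tilted = GHI * factor:
  G_tilted = 559 * 1.207
  G_tilted = 674.71 W/m^2

674.71
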